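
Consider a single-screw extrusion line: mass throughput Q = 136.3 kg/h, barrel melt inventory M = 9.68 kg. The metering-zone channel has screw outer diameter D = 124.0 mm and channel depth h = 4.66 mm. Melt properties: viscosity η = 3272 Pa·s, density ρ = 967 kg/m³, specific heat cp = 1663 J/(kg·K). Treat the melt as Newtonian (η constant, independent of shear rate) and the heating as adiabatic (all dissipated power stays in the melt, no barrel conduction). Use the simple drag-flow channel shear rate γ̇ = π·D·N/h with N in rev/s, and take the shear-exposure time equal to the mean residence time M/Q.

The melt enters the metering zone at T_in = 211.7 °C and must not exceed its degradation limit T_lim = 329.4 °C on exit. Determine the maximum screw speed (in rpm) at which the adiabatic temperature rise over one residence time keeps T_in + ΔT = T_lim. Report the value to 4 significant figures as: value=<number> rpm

value=10.80 rpm

Q_s = Q / 3600 = 136.3 / 3600 = 0.0378611 kg/s
Mean residence time: t_res = M/Q_s = 9.68 kg / 0.0378611 kg/s = 255.671 s
Geometry in SI: D = 124.0 mm → 0.124 m, h = 4.66 mm → 0.00466 m
ΔT_a = T_lim − T_in = 329.4 °C − 211.7 °C = 117.7 K
γ̇_max² = ΔT_a·ρ·cp/(η·t_res) = 117.7·967·1663/(3272·255.671) = 226.256 s⁻²
γ̇_max = sqrt(226.256) = 15.0418 s⁻¹
N_max = γ̇_max·h / (π·D) = 15.0418 · 0.00466 / (π · 0.124) = 0.179934 rev/s = 10.7961 rpm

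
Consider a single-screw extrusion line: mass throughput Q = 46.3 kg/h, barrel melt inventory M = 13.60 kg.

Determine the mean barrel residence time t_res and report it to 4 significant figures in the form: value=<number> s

value=1057. s

Q_s = Q / 3600 = 46.3 / 3600 = 0.0128611 kg/s
Mean residence time: t_res = M/Q_s = 13.60 kg / 0.0128611 kg/s = 1057.45 s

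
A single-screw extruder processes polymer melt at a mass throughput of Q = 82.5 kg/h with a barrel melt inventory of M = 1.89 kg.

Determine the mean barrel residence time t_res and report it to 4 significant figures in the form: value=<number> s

Q_s = Q / 3600 = 82.5 / 3600 = 0.0229167 kg/s
t_res = M / Q_s = 1.89 / 0.0229167 = 82.4727 s

value=82.47 s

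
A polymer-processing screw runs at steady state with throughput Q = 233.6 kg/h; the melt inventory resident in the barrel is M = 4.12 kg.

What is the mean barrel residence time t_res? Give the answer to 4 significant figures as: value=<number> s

Convert throughput: Q = 233.6 kg/h = 233.6/3600 = 0.0648889 kg/s
t_res = M / Q_s = 4.12 ÷ 0.0648889 = 63.4932 s

value=63.49 s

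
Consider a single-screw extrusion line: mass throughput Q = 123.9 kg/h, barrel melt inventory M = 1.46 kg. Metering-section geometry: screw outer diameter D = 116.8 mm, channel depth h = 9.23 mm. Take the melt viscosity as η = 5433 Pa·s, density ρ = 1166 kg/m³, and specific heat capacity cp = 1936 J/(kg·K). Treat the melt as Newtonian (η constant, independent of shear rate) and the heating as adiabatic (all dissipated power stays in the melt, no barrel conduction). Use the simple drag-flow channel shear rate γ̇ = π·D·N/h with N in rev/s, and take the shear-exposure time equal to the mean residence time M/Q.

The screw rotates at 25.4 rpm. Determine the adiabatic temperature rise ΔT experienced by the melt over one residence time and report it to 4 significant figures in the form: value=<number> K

Convert throughput: Q = 123.9 kg/h = 123.9/3600 = 0.0344167 kg/s
Mean residence time: t_res = M/Q_s = 1.46 kg / 0.0344167 kg/s = 42.4213 s
Convert to SI: D = 0.1168 m, h = 0.00923 m, N = 25.4/60 = 0.423333 rev/s
γ̇ = π·D·N / h = π · 0.1168 · 0.423333 / 0.00923 = 16.8296 s⁻¹
ΔT = η·γ̇²·t_res/(ρ·cp) = [5433 × 16.8296² × 42.4213] / [1166 × 1936] = 28.9179 K

value=28.92 K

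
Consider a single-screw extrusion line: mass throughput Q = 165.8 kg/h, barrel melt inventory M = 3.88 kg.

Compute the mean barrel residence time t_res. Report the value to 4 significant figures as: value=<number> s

value=84.25 s

Throughput in SI: Q_s = 165.8 kg/h ÷ 3600 s/h = 0.0460556 kg/s
Mean residence time: t_res = M/Q_s = 3.88 kg / 0.0460556 kg/s = 84.2461 s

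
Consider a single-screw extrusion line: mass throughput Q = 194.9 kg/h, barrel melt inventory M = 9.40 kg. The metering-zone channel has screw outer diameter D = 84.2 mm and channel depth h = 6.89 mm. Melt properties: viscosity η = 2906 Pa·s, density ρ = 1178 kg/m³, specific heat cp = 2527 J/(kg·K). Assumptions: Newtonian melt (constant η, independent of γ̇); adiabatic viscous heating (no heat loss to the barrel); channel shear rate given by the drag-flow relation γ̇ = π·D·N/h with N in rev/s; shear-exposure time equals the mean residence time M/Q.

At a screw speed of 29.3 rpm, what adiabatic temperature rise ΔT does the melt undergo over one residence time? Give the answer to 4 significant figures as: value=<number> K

value=59.58 K

Throughput in SI: Q_s = 194.9 kg/h ÷ 3600 s/h = 0.0541389 kg/s
Mean residence time: t_res = M/Q_s = 9.40 kg / 0.0541389 kg/s = 173.628 s
D = 84.2 mm = 0.0842 m;  h = 6.89 mm = 0.00689 m;  N = 29.3 rpm / 60 = 0.488333 rev/s
γ̇ = π D N / h = (π)(0.0842)(0.488333) / 0.00689 = 18.7482 s⁻¹
ΔT = η·γ̇²·t_res / (ρ·cp) = 2906 · (18.7482)² · 173.628 / (1178 · 2527) = 59.5774 K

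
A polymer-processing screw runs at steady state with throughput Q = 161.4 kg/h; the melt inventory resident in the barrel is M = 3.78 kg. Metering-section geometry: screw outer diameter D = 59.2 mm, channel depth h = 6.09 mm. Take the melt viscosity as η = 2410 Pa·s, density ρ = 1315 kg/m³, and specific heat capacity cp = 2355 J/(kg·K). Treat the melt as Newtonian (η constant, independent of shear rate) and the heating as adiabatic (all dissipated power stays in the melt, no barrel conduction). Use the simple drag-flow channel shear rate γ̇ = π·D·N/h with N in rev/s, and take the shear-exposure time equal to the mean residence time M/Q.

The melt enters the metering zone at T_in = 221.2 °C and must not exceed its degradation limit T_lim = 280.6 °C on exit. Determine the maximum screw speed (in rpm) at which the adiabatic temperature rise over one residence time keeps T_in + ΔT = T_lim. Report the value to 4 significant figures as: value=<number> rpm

Throughput in SI: Q_s = 161.4 kg/h ÷ 3600 s/h = 0.0448333 kg/s
Mean residence time: t_res = M/Q_s = 3.78 kg / 0.0448333 kg/s = 84.3123 s
D = 59.2 mm = 0.0592 m;  h = 6.09 mm = 0.00609 m
ΔT_a = T_lim − T_in = 280.6 °C − 221.2 °C = 59.4 K
Invert ΔT = ηγ̇²t_res/(ρcp) for γ̇: γ̇_max² = ΔT_a ρ cp / (η t_res) = 59.4·1315·2355 / (2410·84.3123) = 905.306 s⁻²
Take the square root: γ̇_max = √(905.306) = 30.0883 s⁻¹
N_max = γ̇_max h / (πD) = 30.0883·0.00609/(π·0.0592) = 0.985243 rev/s → ×60 = 59.1146 rpm

value=59.11 rpm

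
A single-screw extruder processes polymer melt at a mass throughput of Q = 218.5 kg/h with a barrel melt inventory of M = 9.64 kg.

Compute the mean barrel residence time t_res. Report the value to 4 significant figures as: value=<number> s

Throughput in SI: Q_s = 218.5 kg/h ÷ 3600 s/h = 0.0606944 kg/s
Mean residence time: t_res = M/Q_s = 9.64 kg / 0.0606944 kg/s = 158.828 s

value=158.8 s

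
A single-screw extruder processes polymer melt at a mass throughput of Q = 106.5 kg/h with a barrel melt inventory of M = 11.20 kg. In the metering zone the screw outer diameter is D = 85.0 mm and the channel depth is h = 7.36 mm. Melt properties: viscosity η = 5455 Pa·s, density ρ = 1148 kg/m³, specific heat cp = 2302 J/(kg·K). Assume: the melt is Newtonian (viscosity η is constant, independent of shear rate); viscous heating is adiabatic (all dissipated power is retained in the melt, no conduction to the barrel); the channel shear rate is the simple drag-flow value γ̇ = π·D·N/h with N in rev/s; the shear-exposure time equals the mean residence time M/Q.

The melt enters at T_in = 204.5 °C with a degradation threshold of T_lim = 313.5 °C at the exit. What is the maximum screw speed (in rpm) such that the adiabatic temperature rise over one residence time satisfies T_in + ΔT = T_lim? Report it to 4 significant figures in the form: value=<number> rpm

Convert throughput: Q = 106.5 kg/h = 106.5/3600 = 0.0295833 kg/s
t_res = M / Q_s = 11.20 ÷ 0.0295833 = 378.592 s
Geometry in SI: D = 85.0 mm → 0.085 m, h = 7.36 mm → 0.00736 m
ΔT_a = T_lim − T_in = 313.5 °C − 204.5 °C = 109 K
γ̇_max² = ΔT_a·ρ·cp / (η·t_res) = [109 × 1148 × 2302] / [5455 × 378.592] = 139.479 s⁻²
γ̇_max = sqrt(139.479) = 11.8101 s⁻¹
Solve γ̇ = πDN/h for N: N_max = γ̇_max·h/(π·D) = 11.8101 × 0.00736 / (π × 0.085) = 0.325509 rev/s = 19.5305 rpm

value=19.53 rpm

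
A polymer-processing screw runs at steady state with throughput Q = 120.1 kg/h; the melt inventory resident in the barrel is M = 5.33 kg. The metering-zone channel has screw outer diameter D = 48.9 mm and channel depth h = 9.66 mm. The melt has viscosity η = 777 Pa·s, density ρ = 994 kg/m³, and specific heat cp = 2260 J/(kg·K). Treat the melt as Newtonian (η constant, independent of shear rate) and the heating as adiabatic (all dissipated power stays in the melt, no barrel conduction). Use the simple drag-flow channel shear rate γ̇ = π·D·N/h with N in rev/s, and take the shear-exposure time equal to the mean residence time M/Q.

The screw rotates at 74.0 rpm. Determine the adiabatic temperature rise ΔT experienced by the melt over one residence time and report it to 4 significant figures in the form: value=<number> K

value=21.26 K

Convert throughput: Q = 120.1 kg/h = 120.1/3600 = 0.0333611 kg/s
t_res = M / Q_s = 5.33 ÷ 0.0333611 = 159.767 s
Geometry in metres: D = 48.9 mm → 0.0489 m, h = 9.66 mm → 0.00966 m; screw speed N = 74.0 rpm = 1.23333 rev/s
Shear rate: γ̇ = πDN/h = π·0.0489·1.23333/0.00966 = 19.6138 s⁻¹
ΔT = η·γ̇²·t_res / (ρ·cp) = 777 · (19.6138)² · 159.767 / (994 · 2260) = 21.2587 K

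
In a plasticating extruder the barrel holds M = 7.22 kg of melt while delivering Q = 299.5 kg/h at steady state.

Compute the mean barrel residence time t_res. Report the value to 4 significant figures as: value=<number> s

Q_s = Q / 3600 = 299.5 / 3600 = 0.0831944 kg/s
Mean residence time: t_res = M/Q_s = 7.22 kg / 0.0831944 kg/s = 86.7846 s

value=86.78 s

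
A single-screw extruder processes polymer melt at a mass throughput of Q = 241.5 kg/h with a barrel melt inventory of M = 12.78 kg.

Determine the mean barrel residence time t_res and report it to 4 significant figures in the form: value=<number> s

value=190.5 s

Convert throughput: Q = 241.5 kg/h = 241.5/3600 = 0.0670833 kg/s
t_res = M / Q_s = 12.78 / 0.0670833 = 190.509 s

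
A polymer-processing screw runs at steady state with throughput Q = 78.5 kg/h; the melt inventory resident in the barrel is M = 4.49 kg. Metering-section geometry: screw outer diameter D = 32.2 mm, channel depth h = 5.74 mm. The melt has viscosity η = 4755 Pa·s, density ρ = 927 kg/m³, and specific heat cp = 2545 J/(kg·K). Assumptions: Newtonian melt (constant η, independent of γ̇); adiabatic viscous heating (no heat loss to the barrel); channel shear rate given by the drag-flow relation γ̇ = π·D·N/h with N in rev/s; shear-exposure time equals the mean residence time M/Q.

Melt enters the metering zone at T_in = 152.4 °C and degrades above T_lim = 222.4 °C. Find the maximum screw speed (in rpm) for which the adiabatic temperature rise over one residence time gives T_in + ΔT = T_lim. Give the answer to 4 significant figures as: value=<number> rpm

Throughput in SI: Q_s = 78.5 kg/h ÷ 3600 s/h = 0.0218056 kg/s
Mean residence time: t_res = M/Q_s = 4.49 kg / 0.0218056 kg/s = 205.911 s
Geometry in SI: D = 32.2 mm → 0.0322 m, h = 5.74 mm → 0.00574 m
ΔT_a = T_lim − T_in = 222.4 − 152.4 = 70 K
Invert ΔT = ηγ̇²t_res/(ρcp) for γ̇: γ̇_max² = ΔT_a ρ cp / (η t_res) = 70·927·2545 / (4755·205.911) = 168.669 s⁻²
γ̇_max = sqrt(168.669) = 12.9873 s⁻¹
N_max = γ̇_max·h / (π·D) = 12.9873 · 0.00574 / (π · 0.0322) = 0.736926 rev/s = 44.2156 rpm

value=44.22 rpm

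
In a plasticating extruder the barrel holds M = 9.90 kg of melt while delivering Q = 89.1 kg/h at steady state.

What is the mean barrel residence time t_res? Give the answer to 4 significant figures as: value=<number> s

value=400.0 s

Q_s = Q / 3600 = 89.1 / 3600 = 0.02475 kg/s
t_res = M / Q_s = 9.90 ÷ 0.02475 = 400 s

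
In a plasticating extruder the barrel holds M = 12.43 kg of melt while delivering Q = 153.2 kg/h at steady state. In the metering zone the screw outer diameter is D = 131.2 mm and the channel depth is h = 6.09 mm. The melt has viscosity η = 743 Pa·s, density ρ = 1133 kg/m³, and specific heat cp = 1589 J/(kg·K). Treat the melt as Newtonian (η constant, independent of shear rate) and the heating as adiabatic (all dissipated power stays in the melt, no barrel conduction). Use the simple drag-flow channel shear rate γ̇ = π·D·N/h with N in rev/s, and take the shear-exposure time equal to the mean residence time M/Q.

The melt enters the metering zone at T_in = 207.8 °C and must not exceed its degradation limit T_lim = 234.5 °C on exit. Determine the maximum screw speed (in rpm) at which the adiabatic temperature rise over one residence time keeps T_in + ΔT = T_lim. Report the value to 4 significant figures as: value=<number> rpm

Throughput in SI: Q_s = 153.2 kg/h ÷ 3600 s/h = 0.0425556 kg/s
t_res = M / Q_s = 12.43 / 0.0425556 = 292.089 s
Geometry in SI: D = 131.2 mm → 0.1312 m, h = 6.09 mm → 0.00609 m
ΔT_a = T_lim − T_in = 234.5 °C − 207.8 °C = 26.7 K
γ̇_max² = ΔT_a·ρ·cp / (η·t_res) = [26.7 × 1133 × 1589] / [743 × 292.089] = 221.494 s⁻²
γ̇_max = sqrt(221.494) = 14.8827 s⁻¹
N_max = γ̇_max·h / (π·D) = 14.8827 · 0.00609 / (π · 0.1312) = 0.219894 rev/s = 13.1937 rpm

value=13.19 rpm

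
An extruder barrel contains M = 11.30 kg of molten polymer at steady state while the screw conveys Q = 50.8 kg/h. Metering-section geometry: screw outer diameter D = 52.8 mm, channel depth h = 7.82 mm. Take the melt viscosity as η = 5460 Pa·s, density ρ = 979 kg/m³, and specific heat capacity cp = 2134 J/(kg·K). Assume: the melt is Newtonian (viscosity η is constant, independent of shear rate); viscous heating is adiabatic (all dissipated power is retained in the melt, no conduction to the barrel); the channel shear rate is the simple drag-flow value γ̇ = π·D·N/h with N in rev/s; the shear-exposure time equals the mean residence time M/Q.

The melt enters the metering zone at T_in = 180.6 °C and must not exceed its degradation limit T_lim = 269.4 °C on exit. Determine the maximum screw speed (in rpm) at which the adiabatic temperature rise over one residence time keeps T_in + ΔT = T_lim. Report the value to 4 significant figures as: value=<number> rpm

Q_s = Q / 3600 = 50.8 / 3600 = 0.0141111 kg/s
t_res = M / Q_s = 11.30 / 0.0141111 = 800.787 s
D = 52.8 mm = 0.0528 m;  h = 7.82 mm = 0.00782 m
Allowable rise: ΔT_a = T_lim − T_in = 269.4 − 180.6 = 88.8 K
γ̇_max² = ΔT_a·ρ·cp/(η·t_res) = 88.8·979·2134/(5460·800.787) = 42.4307 s⁻²
γ̇_max = sqrt(42.4307) = 6.51389 s⁻¹
N_max = γ̇_max h / (πD) = 6.51389·0.00782/(π·0.0528) = 0.307088 rev/s → ×60 = 18.4253 rpm

value=18.43 rpm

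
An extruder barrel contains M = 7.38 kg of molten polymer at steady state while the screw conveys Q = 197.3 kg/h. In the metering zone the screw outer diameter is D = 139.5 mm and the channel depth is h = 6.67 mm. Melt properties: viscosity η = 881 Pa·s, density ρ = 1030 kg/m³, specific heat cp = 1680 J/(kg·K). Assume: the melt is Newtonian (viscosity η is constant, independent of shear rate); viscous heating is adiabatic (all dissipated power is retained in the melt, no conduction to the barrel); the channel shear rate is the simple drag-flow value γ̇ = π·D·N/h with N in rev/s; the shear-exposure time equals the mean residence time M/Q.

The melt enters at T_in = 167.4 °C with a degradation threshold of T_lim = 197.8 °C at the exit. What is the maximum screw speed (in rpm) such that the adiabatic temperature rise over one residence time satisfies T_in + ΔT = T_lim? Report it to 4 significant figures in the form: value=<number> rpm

value=19.23 rpm

Convert throughput: Q = 197.3 kg/h = 197.3/3600 = 0.0548056 kg/s
Mean residence time: t_res = M/Q_s = 7.38 kg / 0.0548056 kg/s = 134.658 s
D = 139.5 mm = 0.1395 m;  h = 6.67 mm = 0.00667 m
ΔT_a = T_lim − T_in = 197.8 °C − 167.4 °C = 30.4 K
Invert ΔT = ηγ̇²t_res/(ρcp) for γ̇: γ̇_max² = ΔT_a ρ cp / (η t_res) = 30.4·1030·1680 / (881·134.658) = 443.417 s⁻²
γ̇_max = sqrt(443.417) = 21.0575 s⁻¹
N_max = γ̇_max·h / (π·D) = 21.0575 · 0.00667 / (π · 0.1395) = 0.320485 rev/s = 19.2291 rpm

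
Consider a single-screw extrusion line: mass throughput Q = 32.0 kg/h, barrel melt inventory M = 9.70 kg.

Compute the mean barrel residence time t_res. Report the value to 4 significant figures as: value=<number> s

value=1091. s

Q_s = Q / 3600 = 32.0 / 3600 = 0.00888889 kg/s
t_res = M / Q_s = 9.70 ÷ 0.00888889 = 1091.25 s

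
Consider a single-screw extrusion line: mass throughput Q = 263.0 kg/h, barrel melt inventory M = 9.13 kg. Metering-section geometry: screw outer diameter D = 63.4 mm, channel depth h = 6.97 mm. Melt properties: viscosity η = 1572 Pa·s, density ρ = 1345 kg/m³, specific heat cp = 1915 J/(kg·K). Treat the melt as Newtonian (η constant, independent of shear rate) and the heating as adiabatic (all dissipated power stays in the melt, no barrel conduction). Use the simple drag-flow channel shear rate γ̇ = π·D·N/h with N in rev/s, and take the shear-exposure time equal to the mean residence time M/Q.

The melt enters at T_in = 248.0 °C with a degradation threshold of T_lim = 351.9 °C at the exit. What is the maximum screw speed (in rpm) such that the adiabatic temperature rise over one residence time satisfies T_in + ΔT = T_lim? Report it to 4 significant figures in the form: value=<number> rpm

value=77.49 rpm

Throughput in SI: Q_s = 263.0 kg/h ÷ 3600 s/h = 0.0730556 kg/s
t_res = M / Q_s = 9.13 / 0.0730556 = 124.973 s
Geometry in SI: D = 63.4 mm → 0.0634 m, h = 6.97 mm → 0.00697 m
Allowable rise: ΔT_a = T_lim − T_in = 351.9 − 248.0 = 103.9 K
γ̇_max² = ΔT_a·ρ·cp / (η·t_res) = [103.9 × 1345 × 1915] / [1572 × 124.973] = 1362.19 s⁻²
γ̇_max = √1362.19 = 36.9078 s⁻¹
Solve γ̇ = πDN/h for N: N_max = γ̇_max·h/(π·D) = 36.9078 × 0.00697 / (π × 0.0634) = 1.29155 rev/s = 77.4931 rpm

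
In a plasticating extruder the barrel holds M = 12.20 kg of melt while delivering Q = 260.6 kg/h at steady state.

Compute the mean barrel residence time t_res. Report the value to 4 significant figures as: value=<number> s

value=168.5 s

Convert throughput: Q = 260.6 kg/h = 260.6/3600 = 0.0723889 kg/s
t_res = M / Q_s = 12.20 / 0.0723889 = 168.534 s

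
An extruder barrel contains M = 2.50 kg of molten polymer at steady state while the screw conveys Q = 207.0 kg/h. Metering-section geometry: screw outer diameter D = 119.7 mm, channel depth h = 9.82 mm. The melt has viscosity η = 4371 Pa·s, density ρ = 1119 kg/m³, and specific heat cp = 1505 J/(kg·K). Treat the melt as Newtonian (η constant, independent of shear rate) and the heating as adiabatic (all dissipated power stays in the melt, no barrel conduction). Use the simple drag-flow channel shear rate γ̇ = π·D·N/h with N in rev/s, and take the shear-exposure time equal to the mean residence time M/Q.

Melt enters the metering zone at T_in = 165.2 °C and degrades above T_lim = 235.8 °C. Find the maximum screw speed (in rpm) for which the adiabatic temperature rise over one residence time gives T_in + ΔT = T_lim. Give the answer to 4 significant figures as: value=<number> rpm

value=39.19 rpm

Q_s = Q / 3600 = 207.0 / 3600 = 0.0575 kg/s
t_res = M / Q_s = 2.50 / 0.0575 = 43.4783 s
Geometry in SI: D = 119.7 mm → 0.1197 m, h = 9.82 mm → 0.00982 m
Allowable rise: ΔT_a = T_lim − T_in = 235.8 − 165.2 = 70.6 K
Invert ΔT = ηγ̇²t_res/(ρcp) for γ̇: γ̇_max² = ΔT_a ρ cp / (η t_res) = 70.6·1119·1505 / (4371·43.4783) = 625.631 s⁻²
γ̇_max = sqrt(625.631) = 25.0126 s⁻¹
N_max = γ̇_max h / (πD) = 25.0126·0.00982/(π·0.1197) = 0.653171 rev/s → ×60 = 39.1902 rpm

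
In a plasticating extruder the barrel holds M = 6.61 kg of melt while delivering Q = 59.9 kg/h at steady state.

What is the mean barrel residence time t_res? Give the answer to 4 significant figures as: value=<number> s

Q_s = Q / 3600 = 59.9 / 3600 = 0.0166389 kg/s
t_res = M / Q_s = 6.61 / 0.0166389 = 397.262 s

value=397.3 s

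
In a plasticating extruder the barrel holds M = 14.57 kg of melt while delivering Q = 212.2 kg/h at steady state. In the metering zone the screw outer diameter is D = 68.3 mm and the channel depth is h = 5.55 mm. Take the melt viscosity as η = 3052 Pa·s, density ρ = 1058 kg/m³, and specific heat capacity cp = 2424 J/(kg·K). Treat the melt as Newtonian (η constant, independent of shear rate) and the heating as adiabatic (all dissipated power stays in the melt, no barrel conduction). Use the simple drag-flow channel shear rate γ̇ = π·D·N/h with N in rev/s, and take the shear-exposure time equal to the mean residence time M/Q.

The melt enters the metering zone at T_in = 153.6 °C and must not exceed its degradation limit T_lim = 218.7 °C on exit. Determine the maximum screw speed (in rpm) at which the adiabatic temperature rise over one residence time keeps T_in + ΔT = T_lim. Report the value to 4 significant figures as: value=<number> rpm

value=23.09 rpm

Q_s = Q / 3600 = 212.2 / 3600 = 0.0589444 kg/s
t_res = M / Q_s = 14.57 ÷ 0.0589444 = 247.182 s
Geometry in SI: D = 68.3 mm → 0.0683 m, h = 5.55 mm → 0.00555 m
Allowable rise: ΔT_a = T_lim − T_in = 218.7 − 153.6 = 65.1 K
γ̇_max² = ΔT_a·ρ·cp / (η·t_res) = [65.1 × 1058 × 2424] / [3052 × 247.182] = 221.308 s⁻²
γ̇_max = √221.308 = 14.8764 s⁻¹
N_max = γ̇_max h / (πD) = 14.8764·0.00555/(π·0.0683) = 0.384788 rev/s → ×60 = 23.0873 rpm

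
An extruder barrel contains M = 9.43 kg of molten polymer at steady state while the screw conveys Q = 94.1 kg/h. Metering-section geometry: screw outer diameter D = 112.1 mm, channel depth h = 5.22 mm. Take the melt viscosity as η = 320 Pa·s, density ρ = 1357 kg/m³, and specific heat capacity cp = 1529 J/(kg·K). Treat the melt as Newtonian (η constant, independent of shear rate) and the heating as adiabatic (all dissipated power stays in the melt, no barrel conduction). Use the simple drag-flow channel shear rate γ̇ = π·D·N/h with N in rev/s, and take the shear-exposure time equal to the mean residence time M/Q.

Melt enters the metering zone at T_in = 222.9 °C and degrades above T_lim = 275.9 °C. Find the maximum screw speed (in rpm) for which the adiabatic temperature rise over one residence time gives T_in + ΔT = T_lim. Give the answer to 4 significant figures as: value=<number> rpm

Convert throughput: Q = 94.1 kg/h = 94.1/3600 = 0.0261389 kg/s
t_res = M / Q_s = 9.43 ÷ 0.0261389 = 360.765 s
D = 112.1 mm = 0.1121 m;  h = 5.22 mm = 0.00522 m
Allowable rise: ΔT_a = T_lim − T_in = 275.9 − 222.9 = 53 K
γ̇_max² = ΔT_a·ρ·cp / (η·t_res) = [53 × 1357 × 1529] / [320 × 360.765] = 952.552 s⁻²
Take the square root: γ̇_max = √(952.552) = 30.8634 s⁻¹
Solve γ̇ = πDN/h for N: N_max = γ̇_max·h/(π·D) = 30.8634 × 0.00522 / (π × 0.1121) = 0.457467 rev/s = 27.448 rpm

value=27.45 rpm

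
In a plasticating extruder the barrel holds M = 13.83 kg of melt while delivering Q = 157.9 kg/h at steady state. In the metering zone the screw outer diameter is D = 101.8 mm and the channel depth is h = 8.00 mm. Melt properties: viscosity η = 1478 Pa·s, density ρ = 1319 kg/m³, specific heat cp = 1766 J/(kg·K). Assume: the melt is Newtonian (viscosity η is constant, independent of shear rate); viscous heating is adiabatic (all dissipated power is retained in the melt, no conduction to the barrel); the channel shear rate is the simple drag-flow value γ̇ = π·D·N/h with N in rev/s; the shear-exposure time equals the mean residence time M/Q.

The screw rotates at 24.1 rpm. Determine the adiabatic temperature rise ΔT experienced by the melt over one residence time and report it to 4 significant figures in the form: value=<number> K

value=51.59 K

Throughput in SI: Q_s = 157.9 kg/h ÷ 3600 s/h = 0.0438611 kg/s
Mean residence time: t_res = M/Q_s = 13.83 kg / 0.0438611 kg/s = 315.313 s
Geometry in metres: D = 101.8 mm → 0.1018 m, h = 8.00 mm → 0.008 m; screw speed N = 24.1 rpm = 0.401667 rev/s
Shear rate: γ̇ = πDN/h = π·0.1018·0.401667/0.008 = 16.0573 s⁻¹
Adiabatic rise: ΔT = η γ̇² t_res / (ρ cp) = 1478·(16.0573)²·315.313 / (1319·1766) = 51.5856 K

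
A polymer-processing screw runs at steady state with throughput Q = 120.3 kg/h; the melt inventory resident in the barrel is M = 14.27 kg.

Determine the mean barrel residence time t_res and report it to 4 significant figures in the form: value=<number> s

Throughput in SI: Q_s = 120.3 kg/h ÷ 3600 s/h = 0.0334167 kg/s
t_res = M / Q_s = 14.27 ÷ 0.0334167 = 427.032 s

value=427.0 s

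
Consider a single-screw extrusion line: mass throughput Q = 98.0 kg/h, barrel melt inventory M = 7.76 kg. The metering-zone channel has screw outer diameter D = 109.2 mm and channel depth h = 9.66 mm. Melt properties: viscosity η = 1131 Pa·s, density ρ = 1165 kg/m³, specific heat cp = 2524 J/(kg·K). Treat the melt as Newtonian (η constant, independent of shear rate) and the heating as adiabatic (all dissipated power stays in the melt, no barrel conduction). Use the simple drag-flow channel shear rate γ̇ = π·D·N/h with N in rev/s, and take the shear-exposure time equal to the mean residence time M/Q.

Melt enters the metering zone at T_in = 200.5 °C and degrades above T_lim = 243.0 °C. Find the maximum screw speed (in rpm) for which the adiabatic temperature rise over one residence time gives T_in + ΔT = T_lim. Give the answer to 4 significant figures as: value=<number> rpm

Q_s = Q / 3600 = 98.0 / 3600 = 0.0272222 kg/s
Mean residence time: t_res = M/Q_s = 7.76 kg / 0.0272222 kg/s = 285.061 s
Convert to metres: D = 0.1092 m, h = 0.00966 m
Allowable rise: ΔT_a = T_lim − T_in = 243.0 − 200.5 = 42.5 K
γ̇_max² = ΔT_a·ρ·cp / (η·t_res) = [42.5 × 1165 × 2524] / [1131 × 285.061] = 387.618 s⁻²
γ̇_max = √387.618 = 19.688 s⁻¹
N_max = γ̇_max·h / (π·D) = 19.688 · 0.00966 / (π · 0.1092) = 0.554378 rev/s = 33.2627 rpm

value=33.26 rpm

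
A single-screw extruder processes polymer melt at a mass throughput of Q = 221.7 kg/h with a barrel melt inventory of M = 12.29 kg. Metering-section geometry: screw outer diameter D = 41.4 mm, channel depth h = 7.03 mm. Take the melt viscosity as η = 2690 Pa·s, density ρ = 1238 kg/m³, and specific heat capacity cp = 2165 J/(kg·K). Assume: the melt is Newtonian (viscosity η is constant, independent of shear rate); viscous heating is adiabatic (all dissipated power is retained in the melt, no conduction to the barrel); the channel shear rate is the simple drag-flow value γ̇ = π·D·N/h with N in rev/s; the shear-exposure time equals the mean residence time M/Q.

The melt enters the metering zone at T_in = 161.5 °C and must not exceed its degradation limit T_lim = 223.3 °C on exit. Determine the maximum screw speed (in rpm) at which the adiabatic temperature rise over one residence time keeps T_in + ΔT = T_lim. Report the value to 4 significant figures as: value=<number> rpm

Throughput in SI: Q_s = 221.7 kg/h ÷ 3600 s/h = 0.0615833 kg/s
t_res = M / Q_s = 12.29 / 0.0615833 = 199.567 s
Geometry in SI: D = 41.4 mm → 0.0414 m, h = 7.03 mm → 0.00703 m
ΔT_a = T_lim − T_in = 223.3 − 161.5 = 61.8 K
γ̇_max² = ΔT_a·ρ·cp/(η·t_res) = 61.8·1238·2165/(2690·199.567) = 308.55 s⁻²
γ̇_max = sqrt(308.55) = 17.5656 s⁻¹
Solve γ̇ = πDN/h for N: N_max = γ̇_max·h/(π·D) = 17.5656 × 0.00703 / (π × 0.0414) = 0.949441 rev/s = 56.9665 rpm

value=56.97 rpm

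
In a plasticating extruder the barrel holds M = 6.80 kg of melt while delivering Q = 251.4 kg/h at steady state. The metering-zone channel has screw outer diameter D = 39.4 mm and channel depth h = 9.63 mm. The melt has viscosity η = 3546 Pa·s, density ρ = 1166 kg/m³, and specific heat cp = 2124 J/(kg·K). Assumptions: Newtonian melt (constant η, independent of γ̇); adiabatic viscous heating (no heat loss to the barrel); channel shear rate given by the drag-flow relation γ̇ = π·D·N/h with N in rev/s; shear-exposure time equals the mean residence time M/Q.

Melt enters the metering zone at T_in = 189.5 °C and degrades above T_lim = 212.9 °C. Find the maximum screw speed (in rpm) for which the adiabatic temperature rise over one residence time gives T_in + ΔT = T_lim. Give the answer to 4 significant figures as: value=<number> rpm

Convert throughput: Q = 251.4 kg/h = 251.4/3600 = 0.0698333 kg/s
Mean residence time: t_res = M/Q_s = 6.80 kg / 0.0698333 kg/s = 97.3747 s
Convert to metres: D = 0.0394 m, h = 0.00963 m
ΔT_a = T_lim − T_in = 212.9 − 189.5 = 23.4 K
γ̇_max² = ΔT_a·ρ·cp / (η·t_res) = [23.4 × 1166 × 2124] / [3546 × 97.3747] = 167.836 s⁻²
γ̇_max = sqrt(167.836) = 12.9551 s⁻¹
Solve γ̇ = πDN/h for N: N_max = γ̇_max·h/(π·D) = 12.9551 × 0.00963 / (π × 0.0394) = 1.00791 rev/s = 60.4747 rpm

value=60.47 rpm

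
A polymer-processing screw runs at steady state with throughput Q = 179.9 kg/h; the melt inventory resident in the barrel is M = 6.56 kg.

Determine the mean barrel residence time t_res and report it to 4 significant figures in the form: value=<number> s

value=131.3 s

Throughput in SI: Q_s = 179.9 kg/h ÷ 3600 s/h = 0.0499722 kg/s
t_res = M / Q_s = 6.56 / 0.0499722 = 131.273 s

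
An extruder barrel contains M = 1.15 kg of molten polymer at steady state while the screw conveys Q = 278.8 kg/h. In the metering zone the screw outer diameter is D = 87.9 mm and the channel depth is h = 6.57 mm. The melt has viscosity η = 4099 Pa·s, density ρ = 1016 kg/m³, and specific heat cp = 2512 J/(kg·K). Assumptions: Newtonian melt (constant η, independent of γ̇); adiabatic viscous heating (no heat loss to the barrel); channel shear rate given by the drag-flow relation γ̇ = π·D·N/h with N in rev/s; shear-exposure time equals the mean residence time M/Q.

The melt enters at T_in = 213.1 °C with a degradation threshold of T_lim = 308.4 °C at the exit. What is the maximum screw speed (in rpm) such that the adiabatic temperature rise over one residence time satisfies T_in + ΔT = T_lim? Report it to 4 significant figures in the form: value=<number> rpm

Convert throughput: Q = 278.8 kg/h = 278.8/3600 = 0.0774444 kg/s
t_res = M / Q_s = 1.15 ÷ 0.0774444 = 14.8494 s
Geometry in SI: D = 87.9 mm → 0.0879 m, h = 6.57 mm → 0.00657 m
ΔT_a = T_lim − T_in = 308.4 − 213.1 = 95.3 K
γ̇_max² = ΔT_a·ρ·cp / (η·t_res) = [95.3 × 1016 × 2512] / [4099 × 14.8494] = 3995.96 s⁻²
γ̇_max = √3995.96 = 63.2136 s⁻¹
N_max = γ̇_max·h / (π·D) = 63.2136 · 0.00657 / (π · 0.0879) = 1.50396 rev/s = 90.2377 rpm

value=90.24 rpm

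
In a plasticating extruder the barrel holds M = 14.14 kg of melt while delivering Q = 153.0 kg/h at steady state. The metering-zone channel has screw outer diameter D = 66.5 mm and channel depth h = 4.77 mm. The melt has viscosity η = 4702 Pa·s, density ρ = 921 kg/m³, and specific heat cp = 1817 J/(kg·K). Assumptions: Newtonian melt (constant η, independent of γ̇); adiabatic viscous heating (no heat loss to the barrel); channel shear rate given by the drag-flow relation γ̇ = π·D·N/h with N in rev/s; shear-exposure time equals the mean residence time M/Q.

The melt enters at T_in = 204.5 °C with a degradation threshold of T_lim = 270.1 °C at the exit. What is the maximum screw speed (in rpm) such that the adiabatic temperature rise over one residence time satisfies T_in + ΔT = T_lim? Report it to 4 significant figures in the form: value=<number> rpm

value=11.48 rpm

Throughput in SI: Q_s = 153.0 kg/h ÷ 3600 s/h = 0.0425 kg/s
t_res = M / Q_s = 14.14 / 0.0425 = 332.706 s
D = 66.5 mm = 0.0665 m;  h = 4.77 mm = 0.00477 m
Allowable rise: ΔT_a = T_lim − T_in = 270.1 − 204.5 = 65.6 K
γ̇_max² = ΔT_a·ρ·cp / (η·t_res) = [65.6 × 921 × 1817] / [4702 × 332.706] = 70.1738 s⁻²
γ̇_max = √70.1738 = 8.37698 s⁻¹
N_max = γ̇_max·h / (π·D) = 8.37698 · 0.00477 / (π · 0.0665) = 0.191265 rev/s = 11.4759 rpm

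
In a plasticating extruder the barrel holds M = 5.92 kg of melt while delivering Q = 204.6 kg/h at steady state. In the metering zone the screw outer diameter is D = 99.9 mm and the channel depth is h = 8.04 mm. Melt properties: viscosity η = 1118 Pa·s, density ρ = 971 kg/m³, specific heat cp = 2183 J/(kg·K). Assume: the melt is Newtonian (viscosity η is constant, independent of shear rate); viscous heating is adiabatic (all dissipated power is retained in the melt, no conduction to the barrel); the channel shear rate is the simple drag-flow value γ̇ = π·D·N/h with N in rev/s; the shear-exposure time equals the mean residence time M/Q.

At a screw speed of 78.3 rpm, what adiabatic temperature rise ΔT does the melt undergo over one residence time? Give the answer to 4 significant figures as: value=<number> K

Throughput in SI: Q_s = 204.6 kg/h ÷ 3600 s/h = 0.0568333 kg/s
t_res = M / Q_s = 5.92 ÷ 0.0568333 = 104.164 s
D = 99.9 mm = 0.0999 m;  h = 8.04 mm = 0.00804 m;  N = 78.3 rpm / 60 = 1.305 rev/s
γ̇ = π D N / h = (π)(0.0999)(1.305) / 0.00804 = 50.9413 s⁻¹
ΔT = η·γ̇²·t_res / (ρ·cp) = 1118 · (50.9413)² · 104.164 / (971 · 2183) = 142.57 K

value=142.6 K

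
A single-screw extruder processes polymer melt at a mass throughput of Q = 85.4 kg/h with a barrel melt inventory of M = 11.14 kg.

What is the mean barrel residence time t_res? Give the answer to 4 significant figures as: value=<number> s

Throughput in SI: Q_s = 85.4 kg/h ÷ 3600 s/h = 0.0237222 kg/s
Mean residence time: t_res = M/Q_s = 11.14 kg / 0.0237222 kg/s = 469.602 s

value=469.6 s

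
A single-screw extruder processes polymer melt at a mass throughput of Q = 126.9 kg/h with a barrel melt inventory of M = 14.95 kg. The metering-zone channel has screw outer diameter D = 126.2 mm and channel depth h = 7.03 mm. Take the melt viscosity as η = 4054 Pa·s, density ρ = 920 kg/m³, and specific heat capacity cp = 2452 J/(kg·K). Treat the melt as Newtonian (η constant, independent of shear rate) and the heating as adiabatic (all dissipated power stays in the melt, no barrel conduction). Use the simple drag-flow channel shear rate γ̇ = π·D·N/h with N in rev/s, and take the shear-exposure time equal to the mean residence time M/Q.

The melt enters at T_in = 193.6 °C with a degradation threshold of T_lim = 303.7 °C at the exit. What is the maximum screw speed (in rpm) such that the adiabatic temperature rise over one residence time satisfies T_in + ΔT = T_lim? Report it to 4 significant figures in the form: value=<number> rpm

Convert throughput: Q = 126.9 kg/h = 126.9/3600 = 0.03525 kg/s
Mean residence time: t_res = M/Q_s = 14.95 kg / 0.03525 kg/s = 424.113 s
Geometry in SI: D = 126.2 mm → 0.1262 m, h = 7.03 mm → 0.00703 m
ΔT_a = T_lim − T_in = 303.7 °C − 193.6 °C = 110.1 K
Invert ΔT = ηγ̇²t_res/(ρcp) for γ̇: γ̇_max² = ΔT_a ρ cp / (η t_res) = 110.1·920·2452 / (4054·424.113) = 144.454 s⁻²
Take the square root: γ̇_max = √(144.454) = 12.0189 s⁻¹
Solve γ̇ = πDN/h for N: N_max = γ̇_max·h/(π·D) = 12.0189 × 0.00703 / (π × 0.1262) = 0.213114 rev/s = 12.7868 rpm

value=12.79 rpm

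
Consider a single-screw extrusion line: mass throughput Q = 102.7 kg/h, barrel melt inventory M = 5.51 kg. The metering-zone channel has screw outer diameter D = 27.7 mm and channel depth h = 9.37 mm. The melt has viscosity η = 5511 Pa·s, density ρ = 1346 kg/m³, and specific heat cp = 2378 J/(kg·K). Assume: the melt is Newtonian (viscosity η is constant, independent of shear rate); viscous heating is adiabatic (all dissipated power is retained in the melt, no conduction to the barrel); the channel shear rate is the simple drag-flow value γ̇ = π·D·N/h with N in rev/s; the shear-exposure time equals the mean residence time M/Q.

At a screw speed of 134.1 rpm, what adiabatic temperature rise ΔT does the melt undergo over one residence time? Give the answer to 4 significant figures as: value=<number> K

Throughput in SI: Q_s = 102.7 kg/h ÷ 3600 s/h = 0.0285278 kg/s
Mean residence time: t_res = M/Q_s = 5.51 kg / 0.0285278 kg/s = 193.145 s
Geometry in metres: D = 27.7 mm → 0.0277 m, h = 9.37 mm → 0.00937 m; screw speed N = 134.1 rpm = 2.235 rev/s
Shear rate: γ̇ = πDN/h = π·0.0277·2.235/0.00937 = 20.7571 s⁻¹
Adiabatic rise: ΔT = η γ̇² t_res / (ρ cp) = 5511·(20.7571)²·193.145 / (1346·2378) = 143.282 K

value=143.3 K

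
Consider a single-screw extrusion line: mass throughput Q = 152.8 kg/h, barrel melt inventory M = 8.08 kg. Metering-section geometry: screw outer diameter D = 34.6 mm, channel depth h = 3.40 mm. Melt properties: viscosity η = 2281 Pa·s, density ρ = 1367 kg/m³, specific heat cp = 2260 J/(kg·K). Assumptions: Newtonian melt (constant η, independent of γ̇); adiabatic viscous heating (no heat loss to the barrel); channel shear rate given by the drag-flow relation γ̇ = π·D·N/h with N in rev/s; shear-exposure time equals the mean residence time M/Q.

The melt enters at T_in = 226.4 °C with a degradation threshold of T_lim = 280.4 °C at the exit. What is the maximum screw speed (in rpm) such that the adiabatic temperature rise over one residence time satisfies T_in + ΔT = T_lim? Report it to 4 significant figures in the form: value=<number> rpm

value=36.79 rpm

Throughput in SI: Q_s = 152.8 kg/h ÷ 3600 s/h = 0.0424444 kg/s
t_res = M / Q_s = 8.08 / 0.0424444 = 190.366 s
Geometry in SI: D = 34.6 mm → 0.0346 m, h = 3.40 mm → 0.0034 m
ΔT_a = T_lim − T_in = 280.4 − 226.4 = 54 K
Invert ΔT = ηγ̇²t_res/(ρcp) for γ̇: γ̇_max² = ΔT_a ρ cp / (η t_res) = 54·1367·2260 / (2281·190.366) = 384.198 s⁻²
γ̇_max = sqrt(384.198) = 19.601 s⁻¹
N_max = γ̇_max h / (πD) = 19.601·0.0034/(π·0.0346) = 0.613099 rev/s → ×60 = 36.7859 rpm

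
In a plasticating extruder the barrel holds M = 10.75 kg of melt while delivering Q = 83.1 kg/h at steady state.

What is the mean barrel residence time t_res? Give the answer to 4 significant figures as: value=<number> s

value=465.7 s

Throughput in SI: Q_s = 83.1 kg/h ÷ 3600 s/h = 0.0230833 kg/s
t_res = M / Q_s = 10.75 ÷ 0.0230833 = 465.704 s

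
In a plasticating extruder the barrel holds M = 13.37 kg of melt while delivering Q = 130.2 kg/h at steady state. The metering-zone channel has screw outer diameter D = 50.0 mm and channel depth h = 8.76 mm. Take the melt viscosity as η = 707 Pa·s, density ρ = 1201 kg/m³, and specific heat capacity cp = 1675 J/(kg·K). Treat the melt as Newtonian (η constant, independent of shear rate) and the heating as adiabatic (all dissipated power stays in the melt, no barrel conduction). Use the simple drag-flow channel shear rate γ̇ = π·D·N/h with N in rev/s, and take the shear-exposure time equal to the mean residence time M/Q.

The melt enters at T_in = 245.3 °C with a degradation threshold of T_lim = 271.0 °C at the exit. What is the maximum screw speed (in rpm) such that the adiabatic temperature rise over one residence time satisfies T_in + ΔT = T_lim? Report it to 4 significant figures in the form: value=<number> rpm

Convert throughput: Q = 130.2 kg/h = 130.2/3600 = 0.0361667 kg/s
t_res = M / Q_s = 13.37 ÷ 0.0361667 = 369.677 s
Geometry in SI: D = 50.0 mm → 0.05 m, h = 8.76 mm → 0.00876 m
Allowable rise: ΔT_a = T_lim − T_in = 271.0 − 245.3 = 25.7 K
γ̇_max² = ΔT_a·ρ·cp/(η·t_res) = 25.7·1201·1675/(707·369.677) = 197.81 s⁻²
Take the square root: γ̇_max = √(197.81) = 14.0645 s⁻¹
N_max = γ̇_max·h / (π·D) = 14.0645 · 0.00876 / (π · 0.05) = 0.784348 rev/s = 47.0609 rpm

value=47.06 rpm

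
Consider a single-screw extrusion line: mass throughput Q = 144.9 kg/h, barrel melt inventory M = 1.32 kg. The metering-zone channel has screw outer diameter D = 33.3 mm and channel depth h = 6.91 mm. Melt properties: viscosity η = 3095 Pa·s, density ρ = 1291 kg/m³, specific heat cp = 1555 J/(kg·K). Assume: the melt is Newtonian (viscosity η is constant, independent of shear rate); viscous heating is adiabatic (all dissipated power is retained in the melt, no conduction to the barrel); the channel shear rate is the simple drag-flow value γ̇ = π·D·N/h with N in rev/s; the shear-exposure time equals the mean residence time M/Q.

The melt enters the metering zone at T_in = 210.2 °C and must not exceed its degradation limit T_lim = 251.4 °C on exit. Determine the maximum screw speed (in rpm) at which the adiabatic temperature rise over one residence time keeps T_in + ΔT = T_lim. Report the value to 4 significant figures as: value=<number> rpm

value=113.1 rpm

Convert throughput: Q = 144.9 kg/h = 144.9/3600 = 0.04025 kg/s
t_res = M / Q_s = 1.32 / 0.04025 = 32.795 s
Geometry in SI: D = 33.3 mm → 0.0333 m, h = 6.91 mm → 0.00691 m
ΔT_a = T_lim − T_in = 251.4 − 210.2 = 41.2 K
γ̇_max² = ΔT_a·ρ·cp/(η·t_res) = 41.2·1291·1555/(3095·32.795) = 814.864 s⁻²
γ̇_max = sqrt(814.864) = 28.5458 s⁻¹
Solve γ̇ = πDN/h for N: N_max = γ̇_max·h/(π·D) = 28.5458 × 0.00691 / (π × 0.0333) = 1.8855 rev/s = 113.13 rpm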